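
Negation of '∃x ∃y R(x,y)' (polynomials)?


Original: ∃x ∃y R(x,y)
Rule: ¬∀→∃, ¬∃→∀, negate predicate.
Negation: ∀x ∀y ¬R(x,y)

∀x ∀y ¬R(x,y)


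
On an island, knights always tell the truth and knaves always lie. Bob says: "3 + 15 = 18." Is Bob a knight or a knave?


Statement: "3 + 15 = 18."
Actual: 3 + 15 = 18
Claimed: 18
Statement is TRUE → Bob tells the truth → Knight

Knight


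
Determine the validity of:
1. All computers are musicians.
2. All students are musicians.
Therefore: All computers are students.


Premise 1: All computers are musicians.
Premise 2: All students are musicians.
Conclusion: All computers are students.
Fallacy: undistributed middle. musicians is predicate in both.
Counterexample: computers and students could be disjoint subsets of musicians.

Invalid


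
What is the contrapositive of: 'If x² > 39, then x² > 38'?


Original: If x² > 39, then x² > 38
Contrapositive: If ¬Q, then ¬P
Negate Q: not (x² > 38)
Negate P: not (x² > 39)

If not (x² > 38), then not (x² > 39).


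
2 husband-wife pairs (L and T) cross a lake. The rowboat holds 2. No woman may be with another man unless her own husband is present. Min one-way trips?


Label couples L and T.
1. WL+WT → (far: WL,WT; near: HL,HT)
2. WL ←   (far: WT; near: HL,HT,WL)
3. HL+HT → (far: HL,HT,WT; near: WL)
4. HL ←   (far: HT,WT; near: HL,WL)  — HL returns, since WL is alone on near bank
5. HL+WL → (far: all four; near: empty)
Every state respects the constraint.
Minimum trips = 5

5


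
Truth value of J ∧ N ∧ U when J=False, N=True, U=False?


J = False, N = True, U = False
Expression: J ∧ N ∧ U
Step 1: J ∧ N = False AND True = False
Step 2: (False) ∧ U = False AND False = False

False


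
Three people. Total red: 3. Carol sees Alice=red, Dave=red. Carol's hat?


Total red = 3, seen red = 2
Own red = 3 - 2 = 1
Carol's hat is red.

red


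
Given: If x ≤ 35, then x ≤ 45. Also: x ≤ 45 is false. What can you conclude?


Modus tollens: P → Q, ¬Q ⊢ ¬P
P: x ≤ 35
Q: x ≤ 45
We have P → Q and Q is false.
By modus tollens, P must be false.

It is not the case that x ≤ 35


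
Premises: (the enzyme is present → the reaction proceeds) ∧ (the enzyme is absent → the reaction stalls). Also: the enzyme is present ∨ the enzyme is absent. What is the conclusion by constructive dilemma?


Constructive dilemma: (P → Q) ∧ (R → S), P ∨ R ⊢ Q ∨ S
Premise 1: the enzyme is present → the reaction proceeds
Premise 2: the enzyme is absent → the reaction stalls
Premise 3: the enzyme is present ∨ the enzyme is absent
Case 1: Assuming the enzyme is present, then by Premise 1, the reaction proceeds.
Case 2: Assuming the enzyme is absent, then by Premise 2, the reaction stalls.
Since one of the enzyme is present or the enzyme is absent must hold, we get the reaction proceeds or the reaction stalls.

The reaction proceeds or the reaction stalls.


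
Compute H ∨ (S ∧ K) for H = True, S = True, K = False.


H = True, S = True, K = False
Step 1: S ∧ K = True AND False = False
Step 2: H ∨ False = True OR False = True
AND evaluated first (higher precedence); then OR applied.

True


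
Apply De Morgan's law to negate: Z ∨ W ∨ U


De Morgan's law: ¬(P ∨ Q ∨ R) ≡ ¬P ∧ ¬Q ∧ ¬R
¬(Z ∨ W ∨ U) = ¬Z ∧ ¬W ∧ ¬U

¬Z ∧ ¬W ∧ ¬U


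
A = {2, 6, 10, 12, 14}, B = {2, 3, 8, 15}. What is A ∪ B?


A = {2, 6, 10, 12, 14}
B = {2, 3, 8, 15}
Operation: union
All elements combined: 2, 3, 6, 8, 10, 12, 14, 15

{2, 3, 6, 8, 10, 12, 14, 15}


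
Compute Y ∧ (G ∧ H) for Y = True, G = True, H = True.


Y = True, G = True, H = True
Step 1: G ∧ H = True AND True = True
Step 2: Y ∧ True = True AND True = True
AND is true only when ALL operands are true.

True


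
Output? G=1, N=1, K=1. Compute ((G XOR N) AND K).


G XOR N = 1^1 = 0
0 AND 1 = 0

0


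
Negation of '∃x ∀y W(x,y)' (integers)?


Original: ∃x ∀y W(x,y)
Rule: ¬∀→∃, ¬∃→∀, negate predicate.
Negation: ∀x ∃y ¬W(x,y)

∀x ∃y ¬W(x,y)


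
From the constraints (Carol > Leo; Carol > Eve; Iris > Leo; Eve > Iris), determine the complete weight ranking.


Constraints: Carol > Leo; Carol > Eve; Iris > Leo; Eve > Iris
Method: at each step, the next-highest is the one remaining person who never appears on the smaller side of a constraint between remaining people.
  Step 1: remaining {Iris, Carol, Eve, Leo}; on the smaller side: {Iris, Eve, Leo} → Carol is next (Carol > Leo; Carol > Eve).
  Step 2: remaining {Iris, Eve, Leo}; on the smaller side: {Iris, Leo} → Eve is next (Eve > Iris).
  Step 3: remaining {Iris, Leo}; on the smaller side: {Leo} → Iris is next (Iris > Leo).
  Step 4: only Leo remains → lowest.
Final ranking (highest to lowest):

Carol > Eve > Iris > Leo


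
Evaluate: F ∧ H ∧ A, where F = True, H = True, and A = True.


F = True, H = True, A = True
Step 1: F ∧ H = True AND True = True
Step 2: (True) ∧ A = (True) AND True = True
AND is true only when ALL operands are true.

True


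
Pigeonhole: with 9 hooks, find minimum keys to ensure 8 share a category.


Pigeonhole: to guarantee k in one of n categories, need (k-1)×n + 1.
k = 8, n = 9
Minimum = (8-1) × 9 + 1 = 7 × 9 + 1

64


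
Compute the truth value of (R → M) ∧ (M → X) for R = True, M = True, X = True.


R = True, M = True, X = True
Step 1: R → M is false only when R=True and M=False. Result: True
Step 2: M → X is false only when M=True and X=False. Result: True
Step 3: True ∧ True = True

True


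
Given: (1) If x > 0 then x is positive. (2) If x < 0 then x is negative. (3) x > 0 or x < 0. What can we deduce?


Constructive dilemma: (P → Q) ∧ (R → S), P ∨ R ⊢ Q ∨ S
Premise 1: x > 0 → x is positive
Premise 2: x < 0 → x is negative
Premise 3: x > 0 ∨ x < 0
Case 1: Assuming x > 0, then by Premise 1, x is positive.
Case 2: Assuming x < 0, then by Premise 2, x is negative.
Since one of x > 0 or x < 0 must hold, we get x is positive or x is negative.

x is positive or x is negative.


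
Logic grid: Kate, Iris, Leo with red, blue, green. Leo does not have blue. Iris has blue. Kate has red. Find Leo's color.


From clues:
  Iris → blue
  Kate → red
By elimination, Leo gets the remaining.

green


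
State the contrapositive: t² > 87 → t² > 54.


Original: If t² > 87, then t² > 54
Contrapositive: If ¬Q, then ¬P
Negate Q: not (t² > 54)
Negate P: not (t² > 87)

If not (t² > 54), then not (t² > 87).


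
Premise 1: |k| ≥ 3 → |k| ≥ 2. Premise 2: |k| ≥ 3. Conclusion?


Modus ponens: P → Q, P ⊢ Q
P: |k| ≥ 3
Q: |k| ≥ 2
We have P → Q and P is true.
By modus ponens, Q must be true.

|k| ≥ 2


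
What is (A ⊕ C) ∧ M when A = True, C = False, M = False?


A = True, C = False, M = False
Step 1: A ⊕ C = True XOR False = True
Step 2: True ∧ M = True AND False = False
XOR true when exactly one of A,C is true; then AND with M.

False


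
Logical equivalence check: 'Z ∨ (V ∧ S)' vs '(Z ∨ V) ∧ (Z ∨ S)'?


Expression 1: Z ∨ (V ∧ S)
Expression 2: (Z ∨ V) ∧ (Z ∨ S)
Truth table (Z V S | Expr1 Expr2):
  T T T |   T     T
  T T F |   T     T
  T F T |   T     T
  T F F |   T     T
  F T T |   T     T
  F T F |   F     F
  F F T |   F     F
  F F F |   F     F
All 8 rows agree, so the expressions are logically equivalent.

Yes


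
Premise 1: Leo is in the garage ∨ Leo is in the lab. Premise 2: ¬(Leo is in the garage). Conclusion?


Disjunctive syllogism: P ∨ Q, ¬P ⊢ Q
Disjunction: Leo is in the garage ∨ Leo is in the lab
We know it is not the case that Leo is in the garage.
By disjunctive syllogism, the other disjunct must be true.

Leo is in the lab


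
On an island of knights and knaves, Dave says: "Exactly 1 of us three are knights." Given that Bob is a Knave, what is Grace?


Dave claims exactly 1 knights among Dave, Bob, Grace.
Given: Bob is a Knave.

Case 1: Dave is a Knight (tells truth)
  Then exactly 1 of the three are knights.
  Counting Dave, Bob: 1 knight(s) so far. Need 0 more → Grace = Knave.
Case 2: Dave is a Knave (lies)
  Then the count is NOT 1.
  If Grace = Knight, count = 1 = 1 → claim would be true, contradicts lie.
  If Grace = Knave, count = 0 ≠ 1 → lie confirmed ✓

Grace is a Knave.

Knave


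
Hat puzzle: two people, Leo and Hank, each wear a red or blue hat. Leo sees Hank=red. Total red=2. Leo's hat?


Total red = 2, Hank = red
Red accounted for: 1
Remaining for Leo: 1
Leo's hat is red.

red


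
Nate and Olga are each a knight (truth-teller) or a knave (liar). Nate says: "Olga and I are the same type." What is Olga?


Nate says: "Olga and I are the same type."
Case 1: Nate is a Knight (truth-teller)
  Statement is true → they ARE the same → Olga is also a Knight
Case 2: Nate is a Knave (liar)
  Statement is false → they are NOT the same → Olga is a Knight
In both cases, Olga is a Knight.

Knight


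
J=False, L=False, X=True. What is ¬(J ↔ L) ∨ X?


J = False, L = False, X = True
Expression: ¬(J ↔ L) ∨ X
Step 1: J ↔ L = (False iff False) = True
Step 2: ¬(J ↔ L) = NOT True = False
Step 3: (False) ∨ X = False OR True = True

True


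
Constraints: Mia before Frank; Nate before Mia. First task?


Constraints: Mia before Frank; Nate before Mia
The first task can have nothing scheduled before it, so it must never appear on the right of a 'before'.
Tasks appearing after some 'before': Frank, Mia.
The only task not in that list is Nate → it is first.

Nate


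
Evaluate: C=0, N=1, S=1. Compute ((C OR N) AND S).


C OR N = 0|1 = 1
1 AND 1 = 1

1


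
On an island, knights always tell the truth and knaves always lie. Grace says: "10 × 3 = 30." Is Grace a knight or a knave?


Statement: "10 × 3 = 30."
Actual: 10 × 3 = 30
Claimed: 30
Statement is TRUE → Grace tells the truth → Knight

Knight


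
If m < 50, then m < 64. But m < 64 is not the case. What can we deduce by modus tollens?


Modus tollens: P → Q, ¬Q ⊢ ¬P
P: m < 50
Q: m < 64
We have P → Q and Q is false.
By modus tollens, P must be false.

It is not the case that m < 50


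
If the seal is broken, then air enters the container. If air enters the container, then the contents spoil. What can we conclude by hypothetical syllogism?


Hypothetical syllogism: P → Q, Q → R ⊢ P → R
Premise 1: the seal is broken → air enters the container
Premise 2: air enters the container → the contents spoil
Chain the implications: the middle term (air enters the container) links the two.
Conclusion: If the seal is broken, then the contents spoil.

If the seal is broken, then the contents spoil.


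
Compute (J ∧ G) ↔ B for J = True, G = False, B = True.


J = True, G = False, B = True
Step 1: J ∧ G = True AND False = False
Step 2: (False) ↔ B: true when both sides have same truth value.
Result: False ↔ True = False

False


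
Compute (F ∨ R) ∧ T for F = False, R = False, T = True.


F = False, R = False, T = True
Step 1: F ∨ R = False OR False = False
Step 2: False ∧ T = False AND True = False
OR is true when at least one operand is true; AND requires both.

False


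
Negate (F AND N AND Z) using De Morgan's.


De Morgan's law: ¬(P ∧ Q ∧ R) ≡ ¬P ∨ ¬Q ∨ ¬R
¬(F ∧ N ∧ Z) = ¬F ∨ ¬N ∨ ¬Z

¬F ∨ ¬N ∨ ¬Z


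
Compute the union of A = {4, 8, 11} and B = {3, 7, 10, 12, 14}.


A = {4, 8, 11}
B = {3, 7, 10, 12, 14}
Operation: union
All elements combined: 3, 4, 7, 8, 10, 11, 12, 14

{3, 4, 7, 8, 10, 11, 12, 14}


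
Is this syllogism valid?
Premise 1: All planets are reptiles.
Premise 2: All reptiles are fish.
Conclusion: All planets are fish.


Premise 1: All planets are reptiles.
Premise 2: All reptiles are fish.
Conclusion: All planets are fish.
Barbara syllogism (AAA-1): All A are B, All B are C → All A are C.
Middle term (reptiles) distributed in premise 2.

Valid


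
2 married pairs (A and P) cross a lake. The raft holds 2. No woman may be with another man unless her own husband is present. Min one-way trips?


Label couples A and P.
1. WA+WP → (far: WA,WP; near: HA,HP)
2. WA ←   (far: WP; near: HA,HP,WA)
3. HA+HP → (far: HA,HP,WP; near: WA)
4. HA ←   (far: HP,WP; near: HA,WA)  — HA returns, since WA is alone on near bank
5. HA+WA → (far: all four; near: empty)
Every state respects the constraint.
Minimum trips = 5

5


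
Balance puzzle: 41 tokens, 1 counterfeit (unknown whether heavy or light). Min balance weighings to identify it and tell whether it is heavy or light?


Let n = 41. 82 possibilities (n tokens × lighter/heavier); each weighing has 3 outcomes.
Bound for k weighings: say the first weighing puts j tokens on each pan. If it tips, the 2j weighed tokens remain suspects (each with a known direction) and k-1 weighings give 3^(k-1) outcomes; 3^(k-1) is odd, so 2j ≤ 3^(k-1) - 1. If it balances, the n - 2j unweighed tokens remain with direction unknown: 2(n - 2j) ≤ 3^(k-1) - 1 by the same parity argument. Adding, n ≤ (3^(k-1) - 1) + (3^(k-1) - 1)/2 = (3^k - 3)/2, and the classical three-group strategy achieves this (3 tokens in 2 weighings, 12 in 3, 39 in 4, 120 in 5).
So we need the smallest k with (3^k - 3)/2 ≥ 41.
k = 4: (3^4 - 3)/2 = 39 < 41 ✗
k = 5: (3^5 - 3)/2 = 120 ≥ 41 ✓

5


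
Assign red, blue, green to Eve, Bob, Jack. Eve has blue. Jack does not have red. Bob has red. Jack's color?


From clues:
  Bob → red
  Eve → blue
By elimination, Jack gets the remaining.

green


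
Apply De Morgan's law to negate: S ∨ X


De Morgan's law: ¬(P ∨ Q) ≡ ¬P ∧ ¬Q
¬(S ∨ X) = ¬S ∧ ¬X

¬S ∧ ¬X


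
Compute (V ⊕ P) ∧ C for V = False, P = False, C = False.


V = False, P = False, C = False
Step 1: V ⊕ P = False XOR False = False
Step 2: False ∧ C = False AND False = False
XOR true when exactly one of V,P is true; then AND with C.

False


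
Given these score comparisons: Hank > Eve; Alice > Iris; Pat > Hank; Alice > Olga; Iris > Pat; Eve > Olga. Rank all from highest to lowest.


Constraints: Hank > Eve; Alice > Iris; Pat > Hank; Alice > Olga; Iris > Pat; Eve > Olga
Method: at each step, the next-highest is the one remaining person who never appears on the smaller side of a constraint between remaining people.
  Step 1: remaining {Iris, Eve, Hank, Olga, Alice, Pat}; on the smaller side: {Iris, Eve, Hank, Olga, Pat} → Alice is next (Alice > Iris; Alice > Olga).
  Step 2: remaining {Iris, Eve, Hank, Olga, Pat}; on the smaller side: {Eve, Hank, Olga, Pat} → Iris is next (Iris > Pat).
  Step 3: remaining {Eve, Hank, Olga, Pat}; on the smaller side: {Eve, Hank, Olga} → Pat is next (Pat > Hank).
  Step 4: remaining {Eve, Hank, Olga}; on the smaller side: {Eve, Olga} → Hank is next (Hank > Eve).
  Step 5: remaining {Eve, Olga}; on the smaller side: {Olga} → Eve is next (Eve > Olga).
  Step 6: only Olga remains → lowest.
Final ranking (highest to lowest):

Alice > Iris > Pat > Hank > Eve > Olga


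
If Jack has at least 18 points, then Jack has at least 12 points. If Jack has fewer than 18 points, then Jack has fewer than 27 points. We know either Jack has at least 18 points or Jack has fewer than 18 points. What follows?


Constructive dilemma: (P → Q) ∧ (R → S), P ∨ R ⊢ Q ∨ S
Premise 1: Jack has at least 18 points → Jack has at least 12 points
Premise 2: Jack has fewer than 18 points → Jack has fewer than 27 points
Premise 3: Jack has at least 18 points ∨ Jack has fewer than 18 points
Case 1: Assuming Jack has at least 18 points, then by Premise 1, Jack has at least 12 points.
Case 2: Assuming Jack has fewer than 18 points, then by Premise 2, Jack has fewer than 27 points.
Since one of Jack has at least 18 points or Jack has fewer than 18 points must hold, we get Jack has at least 12 points or Jack has fewer than 27 points.

Jack has at least 12 points or Jack has fewer than 27 points.


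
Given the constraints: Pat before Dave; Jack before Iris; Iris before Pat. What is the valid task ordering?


Constraints: Pat before Dave; Jack before Iris; Iris before Pat
Method: repeatedly schedule the remaining task that has no remaining task required before it.
  Step 1: remaining {Pat, Dave, Jack, Iris}; every task except Jack still has a predecessor pending → schedule Jack.
  Step 2: remaining {Pat, Dave, Iris}; every task except Iris still has a predecessor pending → schedule Iris.
  Step 3: remaining {Pat, Dave}; every task except Pat still has a predecessor pending → schedule Pat.
  Step 4: only Dave remains → schedule Dave.
Resulting order:

Jack → Iris → Pat → Dave


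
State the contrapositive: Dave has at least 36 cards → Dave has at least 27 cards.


Original: If Dave has at least 36 cards, then Dave has at least 27 cards
Contrapositive: If ¬Q, then ¬P
Negate Q: not (Dave has at least 27 cards)
Negate P: not (Dave has at least 36 cards)

If not (Dave has at least 27 cards), then not (Dave has at least 36 cards).


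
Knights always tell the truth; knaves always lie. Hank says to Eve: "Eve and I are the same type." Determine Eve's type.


Hank says: "Eve and I are the same type."
Case 1: Hank is a Knight (truth-teller)
  Statement is true → they ARE the same → Eve is also a Knight
Case 2: Hank is a Knave (liar)
  Statement is false → they are NOT the same → Eve is a Knight
In both cases, Eve is a Knight.

Knight


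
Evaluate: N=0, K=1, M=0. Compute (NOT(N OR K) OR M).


N OR K = 1
NOT(1) = 0
0 OR 0 = 0

0


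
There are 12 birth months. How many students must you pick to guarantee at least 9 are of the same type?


Pigeonhole: to guarantee k in one of n categories, need (k-1)×n + 1.
k = 9, n = 12
Minimum = (9-1) × 12 + 1 = 8 × 12 + 1

97


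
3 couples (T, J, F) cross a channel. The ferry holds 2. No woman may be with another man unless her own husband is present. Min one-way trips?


Label couples T, J, F (H = husband, W = wife).
Counting alone: 6 people, the ferry carries 2 and someone must bring it back, so each round trip nets at most +1 on the far side until the last crossing → at least 9 trips. The jealousy constraint makes 9 impossible; the shortest valid schedule has 11:
1. WT+WJ →  (far: WT,WJ; near: HT,HJ,HF,WF)
2. WT ←       (far: WJ; near: HT,HJ,HF,WT,WF)
3. WT+WF →  (far: WT,WJ,WF; near: HT,HJ,HF)
4. WT ←       (far: WJ,WF; near: HT,HJ,HF,WT)
5. HJ+HF →  (far: HJ,WJ,HF,WF; near: HT,WT)
6. HJ+WJ ←  (far: HF,WF; near: HT,WT,HJ,WJ)
7. HT+HJ →  (far: HT,HJ,HF,WF; near: WT,WJ)
8. WF ←       (far: HT,HJ,HF; near: WT,WJ,WF)
9. WT+WJ →  (far: HT,WT,HJ,WJ,HF; near: WF)
10. HF ←      (far: HT,WT,HJ,WJ; near: HF,WF)
11. HF+WF → (far: all six; near: empty)
In every state each wife is either with her husband or with no other man.
Minimum trips = 11

11


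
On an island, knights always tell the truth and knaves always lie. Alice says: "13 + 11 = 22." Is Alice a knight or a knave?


Statement: "13 + 11 = 22."
Actual: 13 + 11 = 24
Claimed: 22
Statement is FALSE → Alice lies → Knave

Knave


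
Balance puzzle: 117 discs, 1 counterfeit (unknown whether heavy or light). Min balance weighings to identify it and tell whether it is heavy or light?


Let n = 117. 234 possibilities (n discs × lighter/heavier); each weighing has 3 outcomes.
Bound for k weighings: say the first weighing puts j discs on each pan. If it tips, the 2j weighed discs remain suspects (each with a known direction) and k-1 weighings give 3^(k-1) outcomes; 3^(k-1) is odd, so 2j ≤ 3^(k-1) - 1. If it balances, the n - 2j unweighed discs remain with direction unknown: 2(n - 2j) ≤ 3^(k-1) - 1 by the same parity argument. Adding, n ≤ (3^(k-1) - 1) + (3^(k-1) - 1)/2 = (3^k - 3)/2, and the classical three-group strategy achieves this (3 discs in 2 weighings, 12 in 3, 39 in 4, 120 in 5).
So we need the smallest k with (3^k - 3)/2 ≥ 117.
k = 4: (3^4 - 3)/2 = 39 < 117 ✗
k = 5: (3^5 - 3)/2 = 120 ≥ 117 ✓

5


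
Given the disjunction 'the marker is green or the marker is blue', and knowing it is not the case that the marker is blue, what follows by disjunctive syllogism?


Disjunctive syllogism: P ∨ Q, ¬P ⊢ Q
Disjunction: the marker is green ∨ the marker is blue
We know it is not the case that the marker is blue.
By disjunctive syllogism, the other disjunct must be true.

The marker is green


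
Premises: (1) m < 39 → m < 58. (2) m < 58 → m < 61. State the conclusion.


Hypothetical syllogism: P → Q, Q → R ⊢ P → R
Premise 1: m < 39 → m < 58
Premise 2: m < 58 → m < 61
Chain the implications: the middle term (m < 58) links the two.
Conclusion: If m < 39, then m < 61.

If m < 39, then m < 61.


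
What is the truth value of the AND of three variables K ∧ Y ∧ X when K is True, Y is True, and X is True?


K = True, Y = True, X = True
Step 1: K ∧ Y = True AND True = True
Step 2: (True) ∧ X = (True) AND True = True
AND is true only when ALL operands are true.

True


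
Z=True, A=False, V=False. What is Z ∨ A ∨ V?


Z = True, A = False, V = False
Expression: Z ∨ A ∨ V
Step 1: Z ∨ A = True OR False = True
Step 2: (True) ∨ V = True OR False = True

True


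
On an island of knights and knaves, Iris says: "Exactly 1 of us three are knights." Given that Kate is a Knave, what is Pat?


Iris claims exactly 1 knights among Iris, Kate, Pat.
Given: Kate is a Knave.

Case 1: Iris is a Knight (tells truth)
  Then exactly 1 of the three are knights.
  Counting Iris, Kate: 1 knight(s) so far. Need 0 more → Pat = Knave.
Case 2: Iris is a Knave (lies)
  Then the count is NOT 1.
  If Pat = Knight, count = 1 = 1 → claim would be true, contradicts lie.
  If Pat = Knave, count = 0 ≠ 1 → lie confirmed ✓

Pat is a Knave.

Knave


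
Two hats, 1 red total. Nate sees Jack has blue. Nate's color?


Total red = 1, Jack = blue
Red accounted for: 0
Remaining for Nate: 1
Nate's hat is red.

red


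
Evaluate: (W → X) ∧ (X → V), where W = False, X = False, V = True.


W = False, X = False, V = True
Step 1: W → X is false only when W=True and X=False. Result: True
Step 2: X → V is false only when X=True and V=False. Result: True
Step 3: True ∧ True = True

True


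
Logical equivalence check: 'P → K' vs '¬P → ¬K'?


Expression 1: P → K
Expression 2: ¬P → ¬K
Truth table (P K | Expr1 Expr2):
  T T |   T     T
  T F |   F     T   ← differ
  F T |   T     F   ← differ
  F F |   T     T
Counterexample: P=T, K=F gives Expr1 = F but Expr2 = T, so the expressions are NOT logically equivalent.

No


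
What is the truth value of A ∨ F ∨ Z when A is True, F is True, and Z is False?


A = True, F = True, Z = False
Step 1: A ∨ F = True OR True = True
Step 2: True ∨ Z = True OR False = True
OR is true when at least one operand is true.

True


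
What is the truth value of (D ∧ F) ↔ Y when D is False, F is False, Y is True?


D = False, F = False, Y = True
Step 1: D ∧ F = False AND False = False
Step 2: (False) ↔ Y: true when both sides have same truth value.
Result: False ↔ True = False

False


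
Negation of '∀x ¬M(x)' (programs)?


Original: ∀x ¬M(x)
Rule: ¬∀→∃, ¬∃→∀, negate predicate.
Negation: ∃x M(x)

∃x M(x)


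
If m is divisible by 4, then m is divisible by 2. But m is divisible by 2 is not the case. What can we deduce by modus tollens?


Modus tollens: P → Q, ¬Q ⊢ ¬P
P: m is divisible by 4
Q: m is divisible by 2
We have P → Q and Q is false.
By modus tollens, P must be false.

It is not the case that m is divisible by 4


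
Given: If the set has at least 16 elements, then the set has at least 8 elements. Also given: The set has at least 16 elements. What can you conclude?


Modus ponens: P → Q, P ⊢ Q
P: the set has at least 16 elements
Q: the set has at least 8 elements
We have P → Q and P is true.
By modus ponens, Q must be true.

The set has at least 8 elements


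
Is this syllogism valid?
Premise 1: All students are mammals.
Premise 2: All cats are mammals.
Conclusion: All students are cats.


Premise 1: All students are mammals.
Premise 2: All cats are mammals.
Conclusion: All students are cats.
Fallacy: undistributed middle. mammals is predicate in both.
Counterexample: students and cats could be disjoint subsets of mammals.

Invalid


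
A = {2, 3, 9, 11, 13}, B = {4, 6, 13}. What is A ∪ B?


A = {2, 3, 9, 11, 13}
B = {4, 6, 13}
Operation: union
All elements combined: 2, 3, 4, 6, 9, 11, 13

{2, 3, 4, 6, 9, 11, 13}


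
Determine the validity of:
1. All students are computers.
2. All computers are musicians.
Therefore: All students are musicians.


Premise 1: All students are computers.
Premise 2: All computers are musicians.
Conclusion: All students are musicians.
Barbara syllogism (AAA-1): All A are B, All B are C → All A are C.
Middle term (computers) distributed in premise 2.

Valid


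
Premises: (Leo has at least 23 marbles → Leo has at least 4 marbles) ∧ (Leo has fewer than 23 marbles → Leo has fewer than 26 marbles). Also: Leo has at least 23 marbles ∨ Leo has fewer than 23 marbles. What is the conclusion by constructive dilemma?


Constructive dilemma: (P → Q) ∧ (R → S), P ∨ R ⊢ Q ∨ S
Premise 1: Leo has at least 23 marbles → Leo has at least 4 marbles
Premise 2: Leo has fewer than 23 marbles → Leo has fewer than 26 marbles
Premise 3: Leo has at least 23 marbles ∨ Leo has fewer than 23 marbles
Case 1: Assuming Leo has at least 23 marbles, then by Premise 1, Leo has at least 4 marbles.
Case 2: Assuming Leo has fewer than 23 marbles, then by Premise 2, Leo has fewer than 26 marbles.
Since one of Leo has at least 23 marbles or Leo has fewer than 23 marbles must hold, we get Leo has at least 4 marbles or Leo has fewer than 26 marbles.

Leo has at least 4 marbles or Leo has fewer than 26 marbles.


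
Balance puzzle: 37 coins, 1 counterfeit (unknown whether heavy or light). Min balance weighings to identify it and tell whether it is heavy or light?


Let n = 37. 74 possibilities (n coins × lighter/heavier); each weighing has 3 outcomes.
Bound for k weighings: say the first weighing puts j coins on each pan. If it tips, the 2j weighed coins remain suspects (each with a known direction) and k-1 weighings give 3^(k-1) outcomes; 3^(k-1) is odd, so 2j ≤ 3^(k-1) - 1. If it balances, the n - 2j unweighed coins remain with direction unknown: 2(n - 2j) ≤ 3^(k-1) - 1 by the same parity argument. Adding, n ≤ (3^(k-1) - 1) + (3^(k-1) - 1)/2 = (3^k - 3)/2, and the classical three-group strategy achieves this (3 coins in 2 weighings, 12 in 3, 39 in 4, 120 in 5).
So we need the smallest k with (3^k - 3)/2 ≥ 37.
k = 3: (3^3 - 3)/2 = 12 < 37 ✗
k = 4: (3^4 - 3)/2 = 39 ≥ 37 ✓

4


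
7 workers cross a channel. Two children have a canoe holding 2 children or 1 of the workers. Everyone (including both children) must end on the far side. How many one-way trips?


Per crossing of one of the workers: children→, one←, one of the workers→, one← = 4 trips
7 × 4 = 28, + 1 final children→ = 29
Minimum trips = 29

29


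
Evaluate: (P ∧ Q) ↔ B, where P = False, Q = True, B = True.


P = False, Q = True, B = True
Step 1: P ∧ Q = False AND True = False
Step 2: (False) ↔ B: true when both sides have same truth value.
Result: False ↔ True = False

False


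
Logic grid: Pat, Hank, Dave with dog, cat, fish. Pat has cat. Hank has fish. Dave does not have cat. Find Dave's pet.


From clues:
  Pat → cat
  Hank → fish
By elimination, Dave gets the remaining.

dog


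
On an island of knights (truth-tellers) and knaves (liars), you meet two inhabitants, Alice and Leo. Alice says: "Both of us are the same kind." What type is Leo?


Alice says: "Both of us are the same kind."
Case 1: Alice is a Knight (truth-teller)
  Statement is true → they ARE the same → Leo is also a Knight
Case 2: Alice is a Knave (liar)
  Statement is false → they are NOT the same → Leo is a Knight
In both cases, Leo is a Knight.

Knight


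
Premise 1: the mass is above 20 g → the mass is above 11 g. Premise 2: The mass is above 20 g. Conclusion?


Modus ponens: P → Q, P ⊢ Q
P: the mass is above 20 g
Q: the mass is above 11 g
We have P → Q and P is true.
By modus ponens, Q must be true.

The mass is above 11 g


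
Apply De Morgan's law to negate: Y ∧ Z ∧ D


De Morgan's law: ¬(P ∧ Q ∧ R) ≡ ¬P ∨ ¬Q ∨ ¬R
¬(Y ∧ Z ∧ D) = ¬Y ∨ ¬Z ∨ ¬D

¬Y ∨ ¬Z ∨ ¬D


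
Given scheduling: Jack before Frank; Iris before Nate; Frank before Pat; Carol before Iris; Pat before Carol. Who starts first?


Constraints: Jack before Frank; Iris before Nate; Frank before Pat; Carol before Iris; Pat before Carol
The first task can have nothing scheduled before it, so it must never appear on the right of a 'before'.
Tasks appearing after some 'before': Frank, Nate, Pat, Iris, Carol.
The only task not in that list is Jack → it is first.

Jack


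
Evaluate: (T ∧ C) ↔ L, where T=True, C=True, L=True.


T = True, C = True, L = True
Expression: (T ∧ C) ↔ L
Step 1: T ∧ C = True AND True = True
Step 2: (True) ↔ L = (True iff True) = True

True


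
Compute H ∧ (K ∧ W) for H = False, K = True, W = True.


H = False, K = True, W = True
Step 1: K ∧ W = True AND True = True
Step 2: H ∧ True = False AND True = False
AND is true only when ALL operands are true.

False


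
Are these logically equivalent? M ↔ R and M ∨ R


Expression 1: M ↔ R
Expression 2: M ∨ R
Truth table (M R | Expr1 Expr2):
  T T |   T     T
  T F |   F     T   ← differ
  F T |   F     T   ← differ
  F F |   T     F   ← differ
Counterexample: M=T, R=F gives Expr1 = F but Expr2 = T, so the expressions are NOT logically equivalent.

No


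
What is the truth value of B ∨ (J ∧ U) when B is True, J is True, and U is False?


B = True, J = True, U = False
Step 1: J ∧ U = True AND False = False
Step 2: B ∨ False = True OR False = True
AND evaluated first (higher precedence); then OR applied.

True


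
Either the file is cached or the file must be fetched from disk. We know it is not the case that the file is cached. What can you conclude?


Disjunctive syllogism: P ∨ Q, ¬P ⊢ Q
Disjunction: the file is cached ∨ the file must be fetched from disk
We know it is not the case that the file is cached.
By disjunctive syllogism, the other disjunct must be true.

The file must be fetched from disk


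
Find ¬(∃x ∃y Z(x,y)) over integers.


Original: ∃x ∃y Z(x,y)
Rule: ¬∀→∃, ¬∃→∀, negate predicate.
Negation: ∀x ∀y ¬Z(x,y)

∀x ∀y ¬Z(x,y)


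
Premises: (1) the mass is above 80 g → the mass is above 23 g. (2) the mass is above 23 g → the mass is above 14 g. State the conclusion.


Hypothetical syllogism: P → Q, Q → R ⊢ P → R
Premise 1: the mass is above 80 g → the mass is above 23 g
Premise 2: the mass is above 23 g → the mass is above 14 g
Chain the implications: the middle term (the mass is above 23 g) links the two.
Conclusion: If the mass is above 80 g, then the mass is above 14 g.

If the mass is above 80 g, then the mass is above 14 g.


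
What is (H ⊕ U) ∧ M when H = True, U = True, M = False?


H = True, U = True, M = False
Step 1: H ⊕ U = True XOR True = False
Step 2: False ∧ M = False AND False = False
XOR true when exactly one of H,U is true; then AND with M.

False


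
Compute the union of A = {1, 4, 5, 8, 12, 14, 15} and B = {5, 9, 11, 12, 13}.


A = {1, 4, 5, 8, 12, 14, 15}
B = {5, 9, 11, 12, 13}
Operation: union
All elements combined: 1, 4, 5, 8, 9, 11, 12, 13, 14, 15

{1, 4, 5, 8, 9, 11, 12, 13, 14, 15}


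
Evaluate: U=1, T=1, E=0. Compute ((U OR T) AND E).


U OR T = 1|1 = 1
1 AND 0 = 0

0


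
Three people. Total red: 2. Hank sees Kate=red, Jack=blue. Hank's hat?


Total red = 2, seen red = 1
Own red = 2 - 1 = 1
Hank's hat is red.

red


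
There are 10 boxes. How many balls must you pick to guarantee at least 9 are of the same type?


Pigeonhole: to guarantee k in one of n categories, need (k-1)×n + 1.
k = 9, n = 10
Minimum = (9-1) × 10 + 1 = 8 × 10 + 1

81


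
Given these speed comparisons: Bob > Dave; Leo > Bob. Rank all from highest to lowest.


Constraints: Bob > Dave; Leo > Bob
Method: at each step, the next-highest is the one remaining person who never appears on the smaller side of a constraint between remaining people.
  Step 1: remaining {Leo, Dave, Bob}; on the smaller side: {Dave, Bob} → Leo is next (Leo > Bob).
  Step 2: remaining {Dave, Bob}; on the smaller side: {Dave} → Bob is next (Bob > Dave).
  Step 3: only Dave remains → lowest.
Final ranking (highest to lowest):

Leo > Bob > Dave


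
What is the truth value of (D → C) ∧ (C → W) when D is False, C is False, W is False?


D = False, C = False, W = False
Step 1: D → C is false only when D=True and C=False. Result: True
Step 2: C → W is false only when C=True and W=False. Result: True
Step 3: True ∧ True = True

True


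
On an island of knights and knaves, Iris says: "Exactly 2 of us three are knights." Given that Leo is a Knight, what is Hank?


Iris claims exactly 2 knights among Iris, Leo, Hank.
Given: Leo is a Knight.

Case 1: Iris is a Knight (tells truth)
  Then exactly 2 of the three are knights.
  Counting Iris, Leo: 2 knight(s) so far. Need 0 more → Hank = Knave.
Case 2: Iris is a Knave (lies)
  Then the count is NOT 2.
  If Hank = Knight, count = 2 = 2 → claim would be true, contradicts lie.
  If Hank = Knave, count = 1 ≠ 2 → lie confirmed ✓

Hank is a Knave.

Knave


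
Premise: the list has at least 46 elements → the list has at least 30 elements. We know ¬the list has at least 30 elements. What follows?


Modus tollens: P → Q, ¬Q ⊢ ¬P
P: the list has at least 46 elements
Q: the list has at least 30 elements
We have P → Q and Q is false.
By modus tollens, P must be false.

It is not the case that the list has at least 46 elements


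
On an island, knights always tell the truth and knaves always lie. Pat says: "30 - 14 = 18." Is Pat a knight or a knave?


Statement: "30 - 14 = 18."
Actual: 30 - 14 = 16
Claimed: 18
Statement is FALSE → Pat lies → Knave

Knave


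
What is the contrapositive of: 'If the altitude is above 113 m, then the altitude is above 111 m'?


Original: If the altitude is above 113 m, then the altitude is above 111 m
Contrapositive: If ¬Q, then ¬P
Negate Q: not (the altitude is above 111 m)
Negate P: not (the altitude is above 113 m)

If not (the altitude is above 111 m), then not (the altitude is above 113 m).


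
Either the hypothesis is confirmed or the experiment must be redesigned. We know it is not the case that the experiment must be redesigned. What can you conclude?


Disjunctive syllogism: P ∨ Q, ¬P ⊢ Q
Disjunction: the hypothesis is confirmed ∨ the experiment must be redesigned
We know it is not the case that the experiment must be redesigned.
By disjunctive syllogism, the other disjunct must be true.

The hypothesis is confirmed


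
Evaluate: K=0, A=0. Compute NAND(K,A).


K AND A = 0
NOT(0) = 1

1


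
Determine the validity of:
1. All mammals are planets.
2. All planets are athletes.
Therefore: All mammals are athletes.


Premise 1: All mammals are planets.
Premise 2: All planets are athletes.
Conclusion: All mammals are athletes.
Barbara syllogism (AAA-1): All A are B, All B are C → All A are C.
Middle term (planets) distributed in premise 2.

Valid


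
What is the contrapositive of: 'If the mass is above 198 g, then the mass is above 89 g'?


Original: If the mass is above 198 g, then the mass is above 89 g
Contrapositive: If ¬Q, then ¬P
Negate Q: not (the mass is above 89 g)
Negate P: not (the mass is above 198 g)

If not (the mass is above 89 g), then not (the mass is above 198 g).


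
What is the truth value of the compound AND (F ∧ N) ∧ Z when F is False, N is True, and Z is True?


F = False, N = True, Z = True
Step 1: F ∧ N = False AND True = False
Step 2: False ∧ Z = False AND True = False
AND is true only when ALL operands are true.

False


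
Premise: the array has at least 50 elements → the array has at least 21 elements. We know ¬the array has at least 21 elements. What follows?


Modus tollens: P → Q, ¬Q ⊢ ¬P
P: the array has at least 50 elements
Q: the array has at least 21 elements
We have P → Q and Q is false.
By modus tollens, P must be false.

It is not the case that the array has at least 50 elements


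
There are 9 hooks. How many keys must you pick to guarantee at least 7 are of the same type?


Pigeonhole: to guarantee k in one of n categories, need (k-1)×n + 1.
k = 7, n = 9
Minimum = (7-1) × 9 + 1 = 6 × 9 + 1

55


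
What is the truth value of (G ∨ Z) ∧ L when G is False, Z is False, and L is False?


G = False, Z = False, L = False
Step 1: G ∨ Z = False OR False = False
Step 2: False ∧ L = False AND False = False
OR is true when at least one operand is true; AND requires both.

False


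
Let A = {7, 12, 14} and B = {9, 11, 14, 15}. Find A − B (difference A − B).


A = {7, 12, 14}
B = {9, 11, 14, 15}
Operation: difference A − B
In A but not B: 7, 12

{7, 12}


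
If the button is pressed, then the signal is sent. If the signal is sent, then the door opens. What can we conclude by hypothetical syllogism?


Hypothetical syllogism: P → Q, Q → R ⊢ P → R
Premise 1: the button is pressed → the signal is sent
Premise 2: the signal is sent → the door opens
Chain the implications: the middle term (the signal is sent) links the two.
Conclusion: If the button is pressed, then the door opens.

If the button is pressed, then the door opens.


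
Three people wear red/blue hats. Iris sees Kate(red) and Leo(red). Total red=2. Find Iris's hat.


Total red = 2, seen red = 2
Own red = 2 - 2 = 0
Iris's hat is blue.

blue


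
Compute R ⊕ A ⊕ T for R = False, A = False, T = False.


R = False, A = False, T = False
Step 1: R ⊕ A = False XOR False = False
Step 2: False ⊕ T = False XOR False = False
XOR is true when an odd number of operands are true.

False


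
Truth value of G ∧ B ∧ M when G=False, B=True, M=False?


G = False, B = True, M = False
Expression: G ∧ B ∧ M
Step 1: G ∧ B = False AND True = False
Step 2: (False) ∧ M = False AND False = False

False


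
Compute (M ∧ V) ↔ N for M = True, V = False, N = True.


M = True, V = False, N = True
Step 1: M ∧ V = True AND False = False
Step 2: (False) ↔ N: true when both sides have same truth value.
Result: False ↔ True = False

False


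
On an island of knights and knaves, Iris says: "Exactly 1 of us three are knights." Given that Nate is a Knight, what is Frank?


Iris claims exactly 1 knights among Iris, Nate, Frank.
Given: Nate is a Knight.

Case 1: Iris is a Knight (tells truth)
  Then exactly 1 of the three are knights.
  Counting Iris, Nate: 2 knight(s) so far. Need -1 more → impossible.
Case 2: Iris is a Knave (lies)
  Then the count is NOT 1.
  If Frank = Knave, count = 1 = 1 → claim would be true, contradicts lie.
  If Frank = Knight, count = 2 ≠ 1 → lie confirmed ✓

Frank is a Knight.

Knight


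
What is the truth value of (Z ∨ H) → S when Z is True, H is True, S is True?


Z = True, H = True, S = True
Step 1: Z ∨ H = True OR True = True
Step 2: (True) → S: false only when antecedent=True and S=False.
Result: True

True


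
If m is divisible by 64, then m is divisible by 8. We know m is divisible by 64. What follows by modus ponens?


Modus ponens: P → Q, P ⊢ Q
P: m is divisible by 64
Q: m is divisible by 8
We have P → Q and P is true.
By modus ponens, Q must be true.

m is divisible by 8
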